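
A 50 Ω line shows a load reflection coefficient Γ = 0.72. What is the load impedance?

Z_L ≈ 307 Ω

Z_L = Z_0·(1 + Γ)/(1 − Γ) = 50·(1.72)/(0.28)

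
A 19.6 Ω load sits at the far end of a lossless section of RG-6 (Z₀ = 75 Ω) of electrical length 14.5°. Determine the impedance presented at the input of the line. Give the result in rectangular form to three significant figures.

Z_in ≈ 20.8 + j18 Ω

tan(βl) = tan(14.5°) = 0.259
Z_in = Z_0·(Z_L + jZ_0·tanβl)/(Z_0 + jZ_L·tanβl)
     = 75·(19.6 + j19.4)/(75 + j5.07)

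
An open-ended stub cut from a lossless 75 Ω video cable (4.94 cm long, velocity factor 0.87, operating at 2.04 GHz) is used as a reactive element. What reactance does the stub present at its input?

λ = v/f = 0.87·c / 2.04 GHz = 0.128 m
βl = 2π·l/λ = 2π × 0.386 = 139°
tan(βl) = -0.869
For an open-ended stub, Z_in = −jZ_0·cot(βl) = −jZ_0/tan(βl)

X_in ≈ 86.3 Ω (inductive)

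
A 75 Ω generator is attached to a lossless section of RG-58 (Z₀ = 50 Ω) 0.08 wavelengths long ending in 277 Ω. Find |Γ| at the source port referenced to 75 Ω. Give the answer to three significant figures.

|Γ| ≈ 0.655

βl = 2π × 0.08 = 28.8°
tan(βl) = 0.55
Z_in = Z_0·(Z_L + jZ_0·tanβl)/(Z_0 + jZ_L·tanβl) = 35.1 − j79.4 Ω
Γ_s = (Z_in − Z_s)/(Z_in + Z_s) = (-39.9 − j79.4)/(110 − j79.4), |Γ_s| = 0.655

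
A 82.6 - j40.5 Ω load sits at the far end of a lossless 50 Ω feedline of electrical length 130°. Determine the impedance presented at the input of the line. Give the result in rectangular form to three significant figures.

tan(βl) = tan(130°) = -1.19
Z_in = Z_0·(Z_L + jZ_0·tanβl)/(Z_0 + jZ_L·tanβl)
     = 50·(82.6 − j100)/(1.73 − j98.4)

Z_in ≈ 51.6 + j41 Ω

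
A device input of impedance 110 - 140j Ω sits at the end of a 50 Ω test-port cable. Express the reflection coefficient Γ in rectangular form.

Γ = (Z_L − Z_0)/(Z_L + Z_0) = (60 − j140)/(160 − j140)

Γ ≈ 0.646 − j0.31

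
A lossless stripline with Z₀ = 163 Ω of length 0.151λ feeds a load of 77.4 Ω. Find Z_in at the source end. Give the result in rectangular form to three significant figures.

βl = 2π × 0.151 = 54.4°
tan(βl) = tan(54.4°) = 1.39
Z_in = Z_0·(Z_L + jZ_0·tanβl)/(Z_0 + jZ_L·tanβl)
     = 163·(77.4 + j227)/(163 + j108)

Z_in ≈ 158 + j122 Ω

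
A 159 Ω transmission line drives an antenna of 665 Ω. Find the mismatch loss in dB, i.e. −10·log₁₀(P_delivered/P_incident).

Γ = (665 − 159)/(665 + 159) = 0.614
|Γ|² = 0.377, so P_del/P_inc = 1 − |Γ|² = 0.623
ML = −10·log₁₀(1 − |Γ|²)

mismatch loss ≈ 2.06 dB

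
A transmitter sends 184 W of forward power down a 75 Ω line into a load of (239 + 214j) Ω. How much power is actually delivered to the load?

P_delivered ≈ 91.4 W

|Γ| = |(164 + j214)/(314 + j214)| = 0.71
|Γ|² = 0.503
P_refl = |Γ|²·P_inc = 92.6 W, P_del = (1 − |Γ|²)·P_inc = 91.4 W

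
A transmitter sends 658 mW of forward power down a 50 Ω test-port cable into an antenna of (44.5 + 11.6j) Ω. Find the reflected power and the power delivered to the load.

P_reflected ≈ 12 mW; P_delivered ≈ 646 mW

|Γ| = |(-5.5 + j11.6)/(94.5 + j11.6)| = 0.135
|Γ|² = 0.0182
P_refl = |Γ|²·P_inc = 12 mW, P_del = (1 − |Γ|²)·P_inc = 646 mW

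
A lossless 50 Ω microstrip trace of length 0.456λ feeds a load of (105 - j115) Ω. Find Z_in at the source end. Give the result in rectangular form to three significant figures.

Z_in ≈ 238 + j37.2 Ω

βl = 2π × 0.456 = 164°
tan(βl) = tan(164°) = -0.284
Z_in = Z_0·(Z_L + jZ_0·tanβl)/(Z_0 + jZ_L·tanβl)
     = 50·(105 − j129)/(17.4 − j29.8)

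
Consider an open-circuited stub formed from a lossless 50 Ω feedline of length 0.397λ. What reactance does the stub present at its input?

X_in ≈ 66.2 Ω (inductive)

βl = 2π × 0.397 = 143°
tan(βl) = -0.756
For an open-circuited stub, Z_in = −jZ_0·cot(βl) = −jZ_0/tan(βl)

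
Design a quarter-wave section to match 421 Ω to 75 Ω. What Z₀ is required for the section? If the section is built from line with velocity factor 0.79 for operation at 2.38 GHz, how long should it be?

Z_qwt = √(Z_0·R_L) = √(75 × 421) = √31580
λ = 0.79·c/f = 0.0996 m, so l = λ/4 = 0.0249 m

Z_qwt ≈ 178 Ω; length ≈ 2.49 cm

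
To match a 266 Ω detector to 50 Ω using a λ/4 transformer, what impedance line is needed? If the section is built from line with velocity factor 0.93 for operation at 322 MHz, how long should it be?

Z_qwt = √(Z_0·R_L) = √(50 × 266) = √13300
λ = 0.93·c/f = 0.866 m, so l = λ/4 = 0.217 m

Z_qwt ≈ 115 Ω; length ≈ 21.7 cm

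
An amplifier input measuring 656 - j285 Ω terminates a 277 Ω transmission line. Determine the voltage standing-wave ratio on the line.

VSWR ≈ 2.89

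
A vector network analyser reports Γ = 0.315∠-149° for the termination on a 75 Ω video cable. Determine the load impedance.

Z_L ≈ 41.2 − j14.8 Ω

Z_L = Z_0·(1 + Γ)/(1 − Γ) = 75·(0.73 − j0.162)/(1.27 + j0.162)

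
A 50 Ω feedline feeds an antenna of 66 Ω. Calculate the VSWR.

Γ = (66 − 50)/(66 + 50) = 0.138
VSWR = (1 + 0.138)/(1 − 0.138)

VSWR ≈ 1.32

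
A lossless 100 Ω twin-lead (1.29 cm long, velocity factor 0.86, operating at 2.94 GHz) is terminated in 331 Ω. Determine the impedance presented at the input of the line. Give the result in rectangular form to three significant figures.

λ = v/f = 0.86·c / 2.94 GHz = 0.0878 m
βl = 2π·l/λ = 2π × 0.147 = 52.9°
tan(βl) = tan(52.9°) = 1.32
Z_in = Z_0·(Z_L + jZ_0·tanβl)/(Z_0 + jZ_L·tanβl)
     = 100·(331 + j132)/(100 + j438)

Z_in ≈ 45.1 − j65.3 Ω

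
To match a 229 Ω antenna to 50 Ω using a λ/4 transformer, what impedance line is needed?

Z_qwt ≈ 107 Ω

Z_qwt = √(Z_0·R_L) = √(50 × 229) = √11450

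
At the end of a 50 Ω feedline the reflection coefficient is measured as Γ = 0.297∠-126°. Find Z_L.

Z_L = Z_0·(1 + Γ)/(1 − Γ) = 50·(0.825 − j0.24)/(1.17 + j0.24)

Z_L ≈ 31.7 − j16.7 Ω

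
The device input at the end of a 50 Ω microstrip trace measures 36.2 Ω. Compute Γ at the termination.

Γ = (Z_L − Z_0)/(Z_L + Z_0) = (36.2 − 50)/(36.2 + 50) = -13.8/86.2

Γ = -0.16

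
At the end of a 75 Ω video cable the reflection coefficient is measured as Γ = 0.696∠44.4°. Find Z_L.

Z_L = Z_0·(1 + Γ)/(1 − Γ) = 75·(1.5 + j0.487)/(0.503 − j0.487)

Z_L ≈ 78.9 + j149 Ω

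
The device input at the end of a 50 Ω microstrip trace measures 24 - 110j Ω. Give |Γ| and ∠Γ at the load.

Γ ≈ 0.853 ∠ -47.2°

Γ = (Z_L − Z_0)/(Z_L + Z_0) = (-26 − j110)/(74 − j110)
|Γ| = 113/133 = 0.853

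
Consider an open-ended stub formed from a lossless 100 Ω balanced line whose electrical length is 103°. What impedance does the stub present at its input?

Z_in ≈ +j23.1 Ω

tan(βl) = -4.33
For an open-ended stub, Z_in = −jZ_0·cot(βl) = −jZ_0/tan(βl)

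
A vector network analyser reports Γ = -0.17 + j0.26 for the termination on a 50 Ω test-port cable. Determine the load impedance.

Z_L ≈ 31.4 + j18.1 Ω

Z_L = Z_0·(1 + Γ)/(1 − Γ) = 50·(0.83 + j0.26)/(1.17 − j0.26)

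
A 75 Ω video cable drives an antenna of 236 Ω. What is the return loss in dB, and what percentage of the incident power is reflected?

Γ = (236 − 75)/(236 + 75) = 0.518
RL = −20·log₁₀(0.518) = 5.72 dB
P_refl/P_inc = |Γ|² = 0.268

RL ≈ 5.72 dB; 26.8% of incident power reflected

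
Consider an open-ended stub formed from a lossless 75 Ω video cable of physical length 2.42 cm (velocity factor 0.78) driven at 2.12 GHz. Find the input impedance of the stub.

λ = v/f = 0.78·c / 2.12 GHz = 0.11 m
βl = 2π·l/λ = 2π × 0.219 = 78.9°
tan(βl) = 5.11
For an open-ended stub, Z_in = −jZ_0·cot(βl) = −jZ_0/tan(βl)

Z_in ≈ −j14.7 Ω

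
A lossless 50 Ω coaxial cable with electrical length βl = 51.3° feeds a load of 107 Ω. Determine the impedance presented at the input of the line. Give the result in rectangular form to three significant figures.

Z_in ≈ 33.6 − j27.5 Ω

tan(βl) = tan(51.3°) = 1.25
Z_in = Z_0·(Z_L + jZ_0·tanβl)/(Z_0 + jZ_L·tanβl)
     = 50·(107 + j62.4)/(50 + j134)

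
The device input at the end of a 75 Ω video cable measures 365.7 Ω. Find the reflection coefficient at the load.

Γ = 0.66

Γ = (Z_L − Z_0)/(Z_L + Z_0) = (365.7 − 75)/(365.7 + 75) = 290.7/440.7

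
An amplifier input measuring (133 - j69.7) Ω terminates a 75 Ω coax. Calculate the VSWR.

Γ = (Z_L − Z_0)/(Z_L + Z_0) = (58 − j69.7)/(208 − j69.7)
|Γ| = 90.7/219 = 0.413
VSWR = (1 + |Γ|)/(1 − |Γ|) = 1.41/0.587

VSWR ≈ 2.41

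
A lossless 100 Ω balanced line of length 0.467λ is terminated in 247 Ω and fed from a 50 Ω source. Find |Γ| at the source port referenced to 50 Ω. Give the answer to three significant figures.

βl = 2π × 0.467 = 168°
tan(βl) = -0.21
Z_in = Z_0·(Z_L + jZ_0·tanβl)/(Z_0 + jZ_L·tanβl) = 203 + j84.5 Ω
Γ_s = (Z_in − Z_s)/(Z_in + Z_s) = (153 + j84.5)/(253 + j84.5), |Γ_s| = 0.655

|Γ| ≈ 0.655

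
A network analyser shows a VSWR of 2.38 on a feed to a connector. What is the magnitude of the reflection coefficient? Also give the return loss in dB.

|Γ| ≈ 0.408; return loss ≈ 7.78 dB

|Γ| = (S − 1)/(S + 1) = (2.38 − 1)/(2.38 + 1) = 1.38/3.38
RL = −20·log₁₀|Γ| = −20·log₁₀(0.408)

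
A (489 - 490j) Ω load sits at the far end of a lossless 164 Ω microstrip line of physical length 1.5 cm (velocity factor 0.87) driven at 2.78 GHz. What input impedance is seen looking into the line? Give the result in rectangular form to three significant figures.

λ = v/f = 0.87·c / 2.78 GHz = 0.0939 m
βl = 2π·l/λ = 2π × 0.16 = 57.5°
tan(βl) = tan(57.5°) = 1.57
Z_in = Z_0·(Z_L + jZ_0·tanβl)/(Z_0 + jZ_L·tanβl)
     = 164·(489 − j232)/(934 + j768)

Z_in ≈ 31.2 − j66.5 Ω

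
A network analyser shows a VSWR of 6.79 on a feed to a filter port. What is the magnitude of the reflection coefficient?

|Γ| ≈ 0.743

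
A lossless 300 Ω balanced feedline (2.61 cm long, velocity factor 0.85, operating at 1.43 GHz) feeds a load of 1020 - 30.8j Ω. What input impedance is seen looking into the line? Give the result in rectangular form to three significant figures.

λ = v/f = 0.85·c / 1.43 GHz = 0.178 m
βl = 2π·l/λ = 2π × 0.146 = 52.7°
tan(βl) = tan(52.7°) = 1.31
Z_in = Z_0·(Z_L + jZ_0·tanβl)/(Z_0 + jZ_L·tanβl)
     = 300·(1020 + j363)/(340 + j1340)

Z_in ≈ 131 − j195 Ω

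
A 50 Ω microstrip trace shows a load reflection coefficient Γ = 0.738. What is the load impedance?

Z_L ≈ 332 Ω

Z_L = Z_0·(1 + Γ)/(1 − Γ) = 50·(1.74)/(0.262)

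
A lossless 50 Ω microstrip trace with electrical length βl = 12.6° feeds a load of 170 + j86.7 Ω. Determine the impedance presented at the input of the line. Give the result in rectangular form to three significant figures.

Z_in ≈ 187 − j72.7 Ω

tan(βl) = tan(12.6°) = 0.224
Z_in = Z_0·(Z_L + jZ_0·tanβl)/(Z_0 + jZ_L·tanβl)
     = 50·(170 + j97.9)/(30.6 + j38)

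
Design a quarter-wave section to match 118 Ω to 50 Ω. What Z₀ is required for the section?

Z_qwt = √(Z_0·R_L) = √(50 × 118) = √5900

Z_qwt ≈ 76.8 Ω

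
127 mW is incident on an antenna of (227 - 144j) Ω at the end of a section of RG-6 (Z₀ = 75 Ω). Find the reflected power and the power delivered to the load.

P_reflected ≈ 49.7 mW; P_delivered ≈ 77.3 mW

|Γ| = |(152 − j144)/(302 − j144)| = 0.626
|Γ|² = 0.392
P_refl = |Γ|²·P_inc = 49.7 mW, P_del = (1 − |Γ|²)·P_inc = 77.3 mW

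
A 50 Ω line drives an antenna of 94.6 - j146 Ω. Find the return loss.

RL ≈ 2.58 dB

Γ = (44.6 − j146)/(144.6 − j146), |Γ| = 0.743
RL = −20·log₁₀|Γ| = −20·log₁₀(0.743)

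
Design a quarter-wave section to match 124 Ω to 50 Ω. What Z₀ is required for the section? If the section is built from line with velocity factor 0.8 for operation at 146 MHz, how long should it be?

Z_qwt ≈ 78.7 Ω; length ≈ 41.1 cm

Z_qwt = √(Z_0·R_L) = √(50 × 124) = √6200
λ = 0.8·c/f = 1.64 m, so l = λ/4 = 0.411 m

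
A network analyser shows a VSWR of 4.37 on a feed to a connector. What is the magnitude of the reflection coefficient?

|Γ| = (S − 1)/(S + 1) = (4.37 − 1)/(4.37 + 1) = 3.37/5.37

|Γ| ≈ 0.628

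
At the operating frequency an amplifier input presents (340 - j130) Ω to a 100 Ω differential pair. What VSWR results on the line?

Γ = (Z_L − Z_0)/(Z_L + Z_0) = (240 − j130)/(440 − j130)
|Γ| = 273/459 = 0.595
VSWR = (1 + |Γ|)/(1 − |Γ|) = 1.59/0.405

VSWR ≈ 3.94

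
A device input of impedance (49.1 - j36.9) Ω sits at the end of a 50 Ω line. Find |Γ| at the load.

Γ = (Z_L − Z_0)/(Z_L + Z_0) = (-0.9 − j36.9)/(99.1 − j36.9)
|Γ| = 36.9/106

|Γ| ≈ 0.349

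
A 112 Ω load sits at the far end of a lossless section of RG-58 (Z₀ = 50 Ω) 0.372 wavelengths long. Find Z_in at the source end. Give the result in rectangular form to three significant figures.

βl = 2π × 0.372 = 134°
tan(βl) = tan(134°) = -1.04
Z_in = Z_0·(Z_L + jZ_0·tanβl)/(Z_0 + jZ_L·tanβl)
     = 50·(112 − j51.9)/(50 − j116)

Z_in ≈ 36.3 + j32.5 Ω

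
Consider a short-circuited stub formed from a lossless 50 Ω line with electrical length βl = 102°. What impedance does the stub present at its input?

tan(βl) = -4.7
For a short-circuited stub, Z_in = jZ_0·tan(βl)

Z_in ≈ −j235 Ω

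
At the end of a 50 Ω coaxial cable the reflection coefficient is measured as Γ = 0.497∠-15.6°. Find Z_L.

Z_L ≈ 130 − j46.1 Ω

Z_L = Z_0·(1 + Γ)/(1 − Γ) = 50·(1.48 − j0.134)/(0.521 + j0.134)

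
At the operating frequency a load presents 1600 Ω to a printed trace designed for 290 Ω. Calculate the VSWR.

VSWR ≈ 5.52

Γ = (1600 − 290)/(1600 + 290) = 0.693
VSWR = (1 + 0.693)/(1 − 0.693)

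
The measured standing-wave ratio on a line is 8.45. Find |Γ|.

|Γ| ≈ 0.788

|Γ| = (S − 1)/(S + 1) = (8.45 − 1)/(8.45 + 1) = 7.45/9.45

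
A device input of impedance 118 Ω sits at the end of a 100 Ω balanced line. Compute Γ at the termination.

Γ = (Z_L − Z_0)/(Z_L + Z_0) = (118 − 100)/(118 + 100) = 18/218

Γ = 0.0826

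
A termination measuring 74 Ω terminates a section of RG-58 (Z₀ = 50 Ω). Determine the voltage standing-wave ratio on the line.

For a purely resistive load, VSWR = R_L/Z_0 or Z_0/R_L (whichever > 1) = 74/50

VSWR ≈ 1.48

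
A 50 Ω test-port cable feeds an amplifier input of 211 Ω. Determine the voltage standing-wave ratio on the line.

Γ = (211 − 50)/(211 + 50) = 0.617
VSWR = (1 + 0.617)/(1 − 0.617)

VSWR ≈ 4.22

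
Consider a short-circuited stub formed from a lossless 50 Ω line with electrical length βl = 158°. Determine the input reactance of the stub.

X_in ≈ -20.2 Ω (capacitive)

tan(βl) = -0.404
For a short-circuited stub, Z_in = jZ_0·tan(βl)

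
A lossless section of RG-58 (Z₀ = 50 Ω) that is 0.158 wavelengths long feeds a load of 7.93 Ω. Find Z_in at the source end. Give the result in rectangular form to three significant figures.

βl = 2π × 0.158 = 56.9°
tan(βl) = tan(56.9°) = 1.53
Z_in = Z_0·(Z_L + jZ_0·tanβl)/(Z_0 + jZ_L·tanβl)
     = 50·(7.93 + j76.6)/(50 + j12.2)

Z_in ≈ 25.1 + j70.5 Ω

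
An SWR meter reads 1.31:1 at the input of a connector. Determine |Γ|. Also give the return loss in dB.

|Γ| ≈ 0.134; return loss ≈ 17.4 dB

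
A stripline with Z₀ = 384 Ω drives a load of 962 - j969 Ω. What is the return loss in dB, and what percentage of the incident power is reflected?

Γ = (578 − j969)/(1346 − j969), |Γ| = 0.68
RL = −20·log₁₀(0.68) = 3.35 dB
P_refl/P_inc = |Γ|² = 0.463

RL ≈ 3.35 dB; 46.3% of incident power reflected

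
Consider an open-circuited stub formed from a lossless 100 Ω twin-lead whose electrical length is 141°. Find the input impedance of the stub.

tan(βl) = -0.81
For an open-circuited stub, Z_in = −jZ_0·cot(βl) = −jZ_0/tan(βl)

Z_in ≈ +j123 Ω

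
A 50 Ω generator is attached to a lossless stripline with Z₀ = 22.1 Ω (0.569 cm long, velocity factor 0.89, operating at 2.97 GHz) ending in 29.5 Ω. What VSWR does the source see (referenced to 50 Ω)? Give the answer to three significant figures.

λ = v/f = 0.89·c / 2.97 GHz = 0.0899 m
βl = 2π·l/λ = 2π × 0.0633 = 22.8°
tan(βl) = 0.42
Z_in = Z_0·(Z_L + jZ_0·tanβl)/(Z_0 + jZ_L·tanβl) = 26.4 − j5.52 Ω
Γ_s = (Z_in − Z_s)/(Z_in + Z_s) = (-23.6 − j5.52)/(76.4 − j5.52), |Γ_s| = 0.316
VSWR = (1 + |Γ_s|)/(1 − |Γ_s|)

VSWR ≈ 1.93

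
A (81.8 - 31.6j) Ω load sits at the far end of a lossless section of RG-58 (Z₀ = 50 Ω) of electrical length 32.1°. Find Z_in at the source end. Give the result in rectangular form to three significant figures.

Z_in ≈ 38 − j28.1 Ω

tan(βl) = tan(32.1°) = 0.627
Z_in = Z_0·(Z_L + jZ_0·tanβl)/(Z_0 + jZ_L·tanβl)
     = 50·(81.8 − j0.235)/(69.8 + j51.3)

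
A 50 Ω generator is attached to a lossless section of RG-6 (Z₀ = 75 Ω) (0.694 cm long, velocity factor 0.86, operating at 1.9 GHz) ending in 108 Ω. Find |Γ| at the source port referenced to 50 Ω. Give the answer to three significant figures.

λ = v/f = 0.86·c / 1.9 GHz = 0.136 m
βl = 2π·l/λ = 2π × 0.0511 = 18.4°
tan(βl) = 0.333
Z_in = Z_0·(Z_L + jZ_0·tanβl)/(Z_0 + jZ_L·tanβl) = 97.6 − j21.8 Ω
Γ_s = (Z_in − Z_s)/(Z_in + Z_s) = (47.6 − j21.8)/(148 − j21.8), |Γ_s| = 0.351

|Γ| ≈ 0.351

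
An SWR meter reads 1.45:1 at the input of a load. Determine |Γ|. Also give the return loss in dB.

|Γ| = (S − 1)/(S + 1) = (1.45 − 1)/(1.45 + 1) = 0.45/2.45
RL = −20·log₁₀|Γ| = −20·log₁₀(0.184)

|Γ| ≈ 0.184; return loss ≈ 14.7 dB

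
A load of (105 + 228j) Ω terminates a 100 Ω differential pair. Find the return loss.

RL ≈ 2.57 dB

Γ = (5 + j228)/(205 + j228), |Γ| = 0.744
RL = −20·log₁₀|Γ| = −20·log₁₀(0.744)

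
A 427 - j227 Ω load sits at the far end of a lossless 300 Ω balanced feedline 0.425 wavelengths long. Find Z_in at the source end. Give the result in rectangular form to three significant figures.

Z_in ≈ 595 + j84.4 Ω

βl = 2π × 0.425 = 153°
tan(βl) = tan(153°) = -0.51
Z_in = Z_0·(Z_L + jZ_0·tanβl)/(Z_0 + jZ_L·tanβl)
     = 300·(427 − j380)/(184 − j218)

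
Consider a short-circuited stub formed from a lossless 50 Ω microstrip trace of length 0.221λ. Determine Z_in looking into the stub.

Z_in ≈ +j271 Ω

βl = 2π × 0.221 = 79.6°
tan(βl) = 5.43
For a short-circuited stub, Z_in = jZ_0·tan(βl)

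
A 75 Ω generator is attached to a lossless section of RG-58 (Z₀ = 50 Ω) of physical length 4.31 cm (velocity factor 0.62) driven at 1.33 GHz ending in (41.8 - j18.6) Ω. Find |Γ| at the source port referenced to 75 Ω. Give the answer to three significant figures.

λ = v/f = 0.62·c / 1.33 GHz = 0.14 m
βl = 2π·l/λ = 2π × 0.308 = 111°
tan(βl) = -2.61
Z_in = Z_0·(Z_L + jZ_0·tanβl)/(Z_0 + jZ_L·tanβl) = 68.6 + j18.3 Ω
Γ_s = (Z_in − Z_s)/(Z_in + Z_s) = (-6.44 + j18.3)/(144 + j18.3), |Γ_s| = 0.134

|Γ| ≈ 0.134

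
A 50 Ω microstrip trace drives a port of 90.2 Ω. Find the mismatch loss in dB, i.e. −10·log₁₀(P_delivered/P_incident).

mismatch loss ≈ 0.373 dB

Γ = (90.2 − 50)/(90.2 + 50) = 0.287
|Γ|² = 0.0822, so P_del/P_inc = 1 − |Γ|² = 0.918
ML = −10·log₁₀(1 − |Γ|²)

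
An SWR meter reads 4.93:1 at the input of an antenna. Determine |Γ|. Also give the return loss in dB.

|Γ| = (S − 1)/(S + 1) = (4.93 − 1)/(4.93 + 1) = 3.93/5.93
RL = −20·log₁₀|Γ| = −20·log₁₀(0.663)

|Γ| ≈ 0.663; return loss ≈ 3.57 dB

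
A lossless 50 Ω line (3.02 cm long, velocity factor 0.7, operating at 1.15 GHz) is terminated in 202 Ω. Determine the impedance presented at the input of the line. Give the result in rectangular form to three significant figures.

λ = v/f = 0.7·c / 1.15 GHz = 0.183 m
βl = 2π·l/λ = 2π × 0.165 = 59.5°
tan(βl) = tan(59.5°) = 1.7
Z_in = Z_0·(Z_L + jZ_0·tanβl)/(Z_0 + jZ_L·tanβl)
     = 50·(202 + j85)/(50 + j343)

Z_in ≈ 16.3 − j27 Ω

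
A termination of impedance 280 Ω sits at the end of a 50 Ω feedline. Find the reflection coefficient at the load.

Γ = (Z_L − Z_0)/(Z_L + Z_0) = (280 − 50)/(280 + 50) = 230/330

Γ = 0.697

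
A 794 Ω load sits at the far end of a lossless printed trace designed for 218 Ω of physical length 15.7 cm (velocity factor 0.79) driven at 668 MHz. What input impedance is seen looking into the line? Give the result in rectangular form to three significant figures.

Z_in ≈ 314 + j349 Ω

λ = v/f = 0.79·c / 668 MHz = 0.355 m
βl = 2π·l/λ = 2π × 0.443 = 159°
tan(βl) = tan(159°) = -0.378
Z_in = Z_0·(Z_L + jZ_0·tanβl)/(Z_0 + jZ_L·tanβl)
     = 218·(794 − j82.4)/(218 − j300)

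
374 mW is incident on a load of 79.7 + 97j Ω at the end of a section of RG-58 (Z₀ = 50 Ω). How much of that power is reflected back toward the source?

P_reflected ≈ 147 mW

|Γ| = |(29.7 + j97)/(129.7 + j97)| = 0.626
|Γ|² = 0.392
P_refl = |Γ|²·P_inc = 147 mW, P_del = (1 − |Γ|²)·P_inc = 227 mW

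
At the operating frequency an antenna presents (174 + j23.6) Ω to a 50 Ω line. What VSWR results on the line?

VSWR ≈ 3.55

Γ = (Z_L − Z_0)/(Z_L + Z_0) = (124 + j23.6)/(224 + j23.6)
|Γ| = 126/225 = 0.56
VSWR = (1 + |Γ|)/(1 − |Γ|) = 1.56/0.44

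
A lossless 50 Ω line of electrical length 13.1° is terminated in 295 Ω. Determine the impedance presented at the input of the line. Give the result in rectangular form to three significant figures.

tan(βl) = tan(13.1°) = 0.233
Z_in = Z_0·(Z_L + jZ_0·tanβl)/(Z_0 + jZ_L·tanβl)
     = 50·(295 + j11.6)/(50 + j68.6)

Z_in ≈ 108 − j136 Ω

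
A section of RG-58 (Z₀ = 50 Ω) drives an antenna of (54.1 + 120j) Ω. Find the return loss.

Γ = (4.1 + j120)/(104.1 + j120), |Γ| = 0.756
RL = −20·log₁₀|Γ| = −20·log₁₀(0.756)

RL ≈ 2.43 dB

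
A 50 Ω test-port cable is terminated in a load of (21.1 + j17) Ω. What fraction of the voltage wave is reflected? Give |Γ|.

Γ = (Z_L − Z_0)/(Z_L + Z_0) = (-28.9 + j17)/(71.1 + j17)
|Γ| = 33.5/73.1

|Γ| ≈ 0.459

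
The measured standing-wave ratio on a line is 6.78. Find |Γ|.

|Γ| ≈ 0.743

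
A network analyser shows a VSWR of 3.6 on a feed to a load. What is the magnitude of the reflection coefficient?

|Γ| = (S − 1)/(S + 1) = (3.6 − 1)/(3.6 + 1) = 2.6/4.6

|Γ| ≈ 0.565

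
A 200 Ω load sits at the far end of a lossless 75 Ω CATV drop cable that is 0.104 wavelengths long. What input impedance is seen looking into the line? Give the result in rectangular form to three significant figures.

Z_in ≈ 61.4 − j67.9 Ω

βl = 2π × 0.104 = 37.4°
tan(βl) = tan(37.4°) = 0.766
Z_in = Z_0·(Z_L + jZ_0·tanβl)/(Z_0 + jZ_L·tanβl)
     = 75·(200 + j57.4)/(75 + j153)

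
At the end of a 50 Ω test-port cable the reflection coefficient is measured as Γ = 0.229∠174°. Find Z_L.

Z_L ≈ 31.4 + j1.59 Ω

Z_L = Z_0·(1 + Γ)/(1 − Γ) = 50·(0.772 + j0.0239)/(1.23 − j0.0239)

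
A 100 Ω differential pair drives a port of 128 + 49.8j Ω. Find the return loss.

Γ = (28 + j49.8)/(228 + j49.8), |Γ| = 0.245
RL = −20·log₁₀|Γ| = −20·log₁₀(0.245)

RL ≈ 12.2 dB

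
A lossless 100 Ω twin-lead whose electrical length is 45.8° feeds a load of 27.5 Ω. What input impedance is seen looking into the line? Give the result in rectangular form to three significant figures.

Z_in ≈ 52.4 + j88 Ω

tan(βl) = tan(45.8°) = 1.03
Z_in = Z_0·(Z_L + jZ_0·tanβl)/(Z_0 + jZ_L·tanβl)
     = 100·(27.5 + j103)/(100 + j28.3)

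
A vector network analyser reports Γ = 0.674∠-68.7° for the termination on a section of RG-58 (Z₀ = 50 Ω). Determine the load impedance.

Z_L = Z_0·(1 + Γ)/(1 − Γ) = 50·(1.24 − j0.628)/(0.755 + j0.628)

Z_L ≈ 28.3 − j65.1 Ω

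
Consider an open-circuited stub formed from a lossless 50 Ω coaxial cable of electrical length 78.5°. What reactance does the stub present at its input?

X_in ≈ -10.2 Ω (capacitive)

tan(βl) = 4.92
For an open-circuited stub, Z_in = −jZ_0·cot(βl) = −jZ_0/tan(βl)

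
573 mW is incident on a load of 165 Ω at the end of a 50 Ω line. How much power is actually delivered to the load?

Γ = (165 − 50)/(165 + 50) = 0.535
|Γ|² = 0.286
P_refl = |Γ|²·P_inc = 164 mW, P_del = (1 − |Γ|²)·P_inc = 409 mW

P_delivered ≈ 409 mW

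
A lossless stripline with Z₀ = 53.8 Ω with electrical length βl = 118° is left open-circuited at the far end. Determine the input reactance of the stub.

tan(βl) = -1.88
For an open-circuited stub, Z_in = −jZ_0·cot(βl) = −jZ_0/tan(βl)

X_in ≈ 28.6 Ω (inductive)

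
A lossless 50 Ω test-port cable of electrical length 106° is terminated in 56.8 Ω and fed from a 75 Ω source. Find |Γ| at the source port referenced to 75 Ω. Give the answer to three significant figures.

|Γ| ≈ 0.253

tan(βl) = -3.49
Z_in = Z_0·(Z_L + jZ_0·tanβl)/(Z_0 + jZ_L·tanβl) = 44.8 + j3.03 Ω
Γ_s = (Z_in − Z_s)/(Z_in + Z_s) = (-30.2 + j3.03)/(120 + j3.03), |Γ_s| = 0.253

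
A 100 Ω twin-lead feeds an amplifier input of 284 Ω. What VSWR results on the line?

VSWR ≈ 2.84

Γ = (284 − 100)/(284 + 100) = 0.479
VSWR = (1 + 0.479)/(1 − 0.479)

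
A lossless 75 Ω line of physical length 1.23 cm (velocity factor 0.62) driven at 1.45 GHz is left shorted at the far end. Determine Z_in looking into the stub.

λ = v/f = 0.62·c / 1.45 GHz = 0.128 m
βl = 2π·l/λ = 2π × 0.0959 = 34.5°
tan(βl) = 0.688
For a shorted stub, Z_in = jZ_0·tan(βl)

Z_in ≈ +j51.6 Ω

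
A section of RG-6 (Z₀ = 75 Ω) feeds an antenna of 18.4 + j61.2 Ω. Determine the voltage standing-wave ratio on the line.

VSWR ≈ 6.89

Γ = (Z_L − Z_0)/(Z_L + Z_0) = (-56.6 + j61.2)/(93.4 + j61.2)
|Γ| = 83.4/112 = 0.747
VSWR = (1 + |Γ|)/(1 − |Γ|) = 1.75/0.253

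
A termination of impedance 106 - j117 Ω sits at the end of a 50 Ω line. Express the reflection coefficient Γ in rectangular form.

Γ = (Z_L − Z_0)/(Z_L + Z_0) = (56 − j117)/(156 − j117)

Γ ≈ 0.59 − j0.308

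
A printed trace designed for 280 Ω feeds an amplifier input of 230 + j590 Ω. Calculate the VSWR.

VSWR ≈ 7.31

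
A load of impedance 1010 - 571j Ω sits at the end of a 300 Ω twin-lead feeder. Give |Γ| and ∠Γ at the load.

Γ ≈ 0.638 ∠ -15.3°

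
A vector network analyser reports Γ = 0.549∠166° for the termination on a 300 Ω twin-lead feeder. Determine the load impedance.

Z_L = Z_0·(1 + Γ)/(1 − Γ) = 300·(0.467 + j0.133)/(1.53 − j0.133)

Z_L ≈ 88.6 + j33.7 Ω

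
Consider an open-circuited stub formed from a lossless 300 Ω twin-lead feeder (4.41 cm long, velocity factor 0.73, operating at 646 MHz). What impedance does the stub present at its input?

Z_in ≈ −j281 Ω

λ = v/f = 0.73·c / 646 MHz = 0.339 m
βl = 2π·l/λ = 2π × 0.13 = 46.8°
tan(βl) = 1.07
For an open-circuited stub, Z_in = −jZ_0·cot(βl) = −jZ_0/tan(βl)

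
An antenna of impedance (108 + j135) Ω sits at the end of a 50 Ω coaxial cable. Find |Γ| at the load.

|Γ| ≈ 0.707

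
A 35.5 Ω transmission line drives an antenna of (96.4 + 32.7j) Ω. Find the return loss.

RL ≈ 5.87 dB

Γ = (60.9 + j32.7)/(131.9 + j32.7), |Γ| = 0.509
RL = −20·log₁₀|Γ| = −20·log₁₀(0.509)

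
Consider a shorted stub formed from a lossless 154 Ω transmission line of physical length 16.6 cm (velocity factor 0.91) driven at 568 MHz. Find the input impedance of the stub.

λ = v/f = 0.91·c / 568 MHz = 0.481 m
βl = 2π·l/λ = 2π × 0.345 = 124°
tan(βl) = -1.46
For a shorted stub, Z_in = jZ_0·tan(βl)

Z_in ≈ −j225 Ω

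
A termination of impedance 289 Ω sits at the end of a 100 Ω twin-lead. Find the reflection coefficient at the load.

Γ = 0.486

Γ = (Z_L − Z_0)/(Z_L + Z_0) = (289 − 100)/(289 + 100) = 189/389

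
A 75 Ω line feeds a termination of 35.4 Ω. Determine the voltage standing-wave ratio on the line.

Γ = (35.4 − 75)/(35.4 + 75) = -0.359
VSWR = (1 + 0.359)/(1 − 0.359)

VSWR ≈ 2.12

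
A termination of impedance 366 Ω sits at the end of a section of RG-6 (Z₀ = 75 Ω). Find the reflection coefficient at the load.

Γ = (Z_L − Z_0)/(Z_L + Z_0) = (366 − 75)/(366 + 75) = 291/441

Γ = 0.66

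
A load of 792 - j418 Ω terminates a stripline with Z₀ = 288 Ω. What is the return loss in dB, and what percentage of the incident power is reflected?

Γ = (504 − j418)/(1080 − j418), |Γ| = 0.565
RL = −20·log₁₀(0.565) = 4.95 dB
P_refl/P_inc = |Γ|² = 0.32

RL ≈ 4.95 dB; 32% of incident power reflected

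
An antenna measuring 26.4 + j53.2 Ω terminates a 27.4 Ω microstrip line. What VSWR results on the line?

Γ = (Z_L − Z_0)/(Z_L + Z_0) = (-1 + j53.2)/(53.8 + j53.2)
|Γ| = 53.2/75.7 = 0.703
VSWR = (1 + |Γ|)/(1 − |Γ|) = 1.7/0.297

VSWR ≈ 5.74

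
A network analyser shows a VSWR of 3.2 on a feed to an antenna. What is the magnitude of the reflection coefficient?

|Γ| = (S − 1)/(S + 1) = (3.2 − 1)/(3.2 + 1) = 2.2/4.2

|Γ| ≈ 0.524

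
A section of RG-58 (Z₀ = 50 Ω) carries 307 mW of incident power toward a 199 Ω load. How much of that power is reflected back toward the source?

P_reflected ≈ 110 mW

Γ = (199 − 50)/(199 + 50) = 0.598
|Γ|² = 0.358
P_refl = |Γ|²·P_inc = 110 mW, P_del = (1 − |Γ|²)·P_inc = 197 mW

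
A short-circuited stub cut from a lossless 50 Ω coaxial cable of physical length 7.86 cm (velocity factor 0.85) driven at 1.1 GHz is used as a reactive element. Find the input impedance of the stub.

Z_in ≈ −j79.8 Ω

λ = v/f = 0.85·c / 1.1 GHz = 0.232 m
βl = 2π·l/λ = 2π × 0.339 = 122°
tan(βl) = -1.6
For a short-circuited stub, Z_in = jZ_0·tan(βl)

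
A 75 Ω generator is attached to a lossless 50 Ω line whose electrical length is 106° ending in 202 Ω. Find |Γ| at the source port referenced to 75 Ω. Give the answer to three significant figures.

tan(βl) = -3.49
Z_in = Z_0·(Z_L + jZ_0·tanβl)/(Z_0 + jZ_L·tanβl) = 13.3 + j13.4 Ω
Γ_s = (Z_in − Z_s)/(Z_in + Z_s) = (-61.7 + j13.4)/(88.3 + j13.4), |Γ_s| = 0.706

|Γ| ≈ 0.706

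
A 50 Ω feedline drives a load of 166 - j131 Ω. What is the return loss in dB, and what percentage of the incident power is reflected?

Γ = (116 − j131)/(216 − j131), |Γ| = 0.693
RL = −20·log₁₀(0.693) = 3.19 dB
P_refl/P_inc = |Γ|² = 0.48

RL ≈ 3.19 dB; 48% of incident power reflected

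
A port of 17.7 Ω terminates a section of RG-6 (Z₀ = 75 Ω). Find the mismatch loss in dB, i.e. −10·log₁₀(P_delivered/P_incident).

mismatch loss ≈ 2.09 dB

Γ = (17.7 − 75)/(17.7 + 75) = -0.618
|Γ|² = 0.382, so P_del/P_inc = 1 − |Γ|² = 0.618
ML = −10·log₁₀(1 − |Γ|²)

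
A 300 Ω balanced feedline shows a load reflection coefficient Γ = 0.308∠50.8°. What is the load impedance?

Z_L ≈ 385 + j203 Ω

Z_L = Z_0·(1 + Γ)/(1 − Γ) = 300·(1.19 + j0.239)/(0.805 − j0.239)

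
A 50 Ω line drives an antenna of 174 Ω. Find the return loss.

RL ≈ 5.14 dB

Γ = (174 − 50)/(174 + 50) = 0.554
RL = −20·log₁₀|Γ| = −20·log₁₀(0.554)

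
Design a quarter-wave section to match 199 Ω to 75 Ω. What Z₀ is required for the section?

Z_qwt ≈ 122 Ω

Z_qwt = √(Z_0·R_L) = √(75 × 199) = √14920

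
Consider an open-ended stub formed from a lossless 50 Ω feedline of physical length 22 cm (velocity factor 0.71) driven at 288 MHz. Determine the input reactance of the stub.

X_in ≈ 15.4 Ω (inductive)

λ = v/f = 0.71·c / 288 MHz = 0.74 m
βl = 2π·l/λ = 2π × 0.297 = 107°
tan(βl) = -3.25
For an open-ended stub, Z_in = −jZ_0·cot(βl) = −jZ_0/tan(βl)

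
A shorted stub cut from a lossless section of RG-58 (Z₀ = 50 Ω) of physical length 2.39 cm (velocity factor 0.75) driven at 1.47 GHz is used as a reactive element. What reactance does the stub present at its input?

X_in ≈ 74.7 Ω (inductive)

λ = v/f = 0.75·c / 1.47 GHz = 0.153 m
βl = 2π·l/λ = 2π × 0.156 = 56.2°
tan(βl) = 1.49
For a shorted stub, Z_in = jZ_0·tan(βl)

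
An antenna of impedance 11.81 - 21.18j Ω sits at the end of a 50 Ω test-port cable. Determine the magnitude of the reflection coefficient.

Γ = (Z_L − Z_0)/(Z_L + Z_0) = (-38.19 − j21.18)/(61.81 − j21.18)
|Γ| = 43.7/65.3

|Γ| ≈ 0.668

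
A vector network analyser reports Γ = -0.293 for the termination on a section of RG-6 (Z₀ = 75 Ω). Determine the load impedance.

Z_L = Z_0·(1 + Γ)/(1 − Γ) = 75·(0.707)/(1.29)

Z_L ≈ 41 Ω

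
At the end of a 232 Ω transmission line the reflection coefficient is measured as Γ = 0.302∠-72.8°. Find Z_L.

Z_L = Z_0·(1 + Γ)/(1 − Γ) = 232·(1.09 − j0.288)/(0.911 + j0.288)

Z_L ≈ 231 − j147 Ω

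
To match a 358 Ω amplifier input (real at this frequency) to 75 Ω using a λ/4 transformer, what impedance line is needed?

Z_qwt = √(Z_0·R_L) = √(75 × 358) = √26850

Z_qwt ≈ 164 Ω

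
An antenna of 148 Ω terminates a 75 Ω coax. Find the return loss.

Γ = (148 − 75)/(148 + 75) = 0.327
RL = −20·log₁₀|Γ| = −20·log₁₀(0.327)

RL ≈ 9.7 dB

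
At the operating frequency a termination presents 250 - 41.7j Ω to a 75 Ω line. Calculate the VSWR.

Γ = (Z_L − Z_0)/(Z_L + Z_0) = (175 − j41.7)/(325 − j41.7)
|Γ| = 180/328 = 0.549
VSWR = (1 + |Γ|)/(1 − |Γ|) = 1.55/0.451

VSWR ≈ 3.43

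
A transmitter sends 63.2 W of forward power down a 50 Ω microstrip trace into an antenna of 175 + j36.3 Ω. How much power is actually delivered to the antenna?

P_delivered ≈ 42.6 W

|Γ| = |(125 + j36.3)/(225 + j36.3)| = 0.571
|Γ|² = 0.326
P_refl = |Γ|²·P_inc = 20.6 W, P_del = (1 − |Γ|²)·P_inc = 42.6 W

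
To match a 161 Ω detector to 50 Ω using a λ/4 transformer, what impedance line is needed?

Z_qwt = √(Z_0·R_L) = √(50 × 161) = √8050

Z_qwt ≈ 89.7 Ω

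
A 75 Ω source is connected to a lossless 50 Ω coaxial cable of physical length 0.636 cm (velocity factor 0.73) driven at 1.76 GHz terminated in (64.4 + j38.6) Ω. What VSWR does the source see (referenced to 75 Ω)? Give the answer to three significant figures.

λ = v/f = 0.73·c / 1.76 GHz = 0.124 m
βl = 2π·l/λ = 2π × 0.0511 = 18.4°
tan(βl) = 0.333
Z_in = Z_0·(Z_L + jZ_0·tanβl)/(Z_0 + jZ_L·tanβl) = 97.2 + j18.3 Ω
Γ_s = (Z_in − Z_s)/(Z_in + Z_s) = (22.2 + j18.3)/(172 + j18.3), |Γ_s| = 0.166
VSWR = (1 + |Γ_s|)/(1 − |Γ_s|)

VSWR ≈ 1.4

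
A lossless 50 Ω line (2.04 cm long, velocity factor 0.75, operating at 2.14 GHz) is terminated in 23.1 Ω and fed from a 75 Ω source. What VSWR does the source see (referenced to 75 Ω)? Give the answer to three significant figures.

λ = v/f = 0.75·c / 2.14 GHz = 0.105 m
βl = 2π·l/λ = 2π × 0.194 = 69.8°
tan(βl) = 2.73
Z_in = Z_0·(Z_L + jZ_0·tanβl)/(Z_0 + jZ_L·tanβl) = 75.3 + j41.5 Ω
Γ_s = (Z_in − Z_s)/(Z_in + Z_s) = (0.297 + j41.5)/(150 + j41.5), |Γ_s| = 0.266
VSWR = (1 + |Γ_s|)/(1 − |Γ_s|)

VSWR ≈ 1.72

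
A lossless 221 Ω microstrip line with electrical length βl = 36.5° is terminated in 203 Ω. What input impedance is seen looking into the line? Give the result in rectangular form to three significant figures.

tan(βl) = tan(36.5°) = 0.74
Z_in = Z_0·(Z_L + jZ_0·tanβl)/(Z_0 + jZ_L·tanβl)
     = 221·(203 + j164)/(221 + j150)

Z_in ≈ 215 + j17.5 Ω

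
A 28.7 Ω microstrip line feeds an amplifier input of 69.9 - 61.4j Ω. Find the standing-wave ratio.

Γ = (Z_L − Z_0)/(Z_L + Z_0) = (41.2 − j61.4)/(98.6 − j61.4)
|Γ| = 73.9/116 = 0.637
VSWR = (1 + |Γ|)/(1 − |Γ|) = 1.64/0.363

VSWR ≈ 4.5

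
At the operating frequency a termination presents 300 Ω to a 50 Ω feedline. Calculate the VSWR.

VSWR ≈ 6

For a purely resistive load, VSWR = R_L/Z_0 or Z_0/R_L (whichever > 1) = 300/50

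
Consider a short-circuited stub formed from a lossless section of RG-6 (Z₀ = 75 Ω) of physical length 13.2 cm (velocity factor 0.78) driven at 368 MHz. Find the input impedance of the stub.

Z_in ≈ +j275 Ω

λ = v/f = 0.78·c / 368 MHz = 0.636 m
βl = 2π·l/λ = 2π × 0.208 = 74.7°
tan(βl) = 3.66
For a short-circuited stub, Z_in = jZ_0·tan(βl)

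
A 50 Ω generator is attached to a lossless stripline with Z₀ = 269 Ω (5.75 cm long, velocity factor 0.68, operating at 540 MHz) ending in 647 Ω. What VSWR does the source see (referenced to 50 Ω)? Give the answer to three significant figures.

λ = v/f = 0.68·c / 540 MHz = 0.378 m
βl = 2π·l/λ = 2π × 0.152 = 54.8°
tan(βl) = 1.42
Z_in = Z_0·(Z_L + jZ_0·tanβl)/(Z_0 + jZ_L·tanβl) = 154 − j145 Ω
Γ_s = (Z_in − Z_s)/(Z_in + Z_s) = (104 − j145)/(204 − j145), |Γ_s| = 0.712
VSWR = (1 + |Γ_s|)/(1 − |Γ_s|)

VSWR ≈ 5.95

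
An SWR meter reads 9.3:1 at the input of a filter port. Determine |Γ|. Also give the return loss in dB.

|Γ| = (S − 1)/(S + 1) = (9.3 − 1)/(9.3 + 1) = 8.3/10.3
RL = −20·log₁₀|Γ| = −20·log₁₀(0.806)

|Γ| ≈ 0.806; return loss ≈ 1.88 dB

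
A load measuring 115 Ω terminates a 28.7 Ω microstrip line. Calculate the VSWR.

For a purely resistive load, VSWR = R_L/Z_0 or Z_0/R_L (whichever > 1) = 115/28.7

VSWR ≈ 4.01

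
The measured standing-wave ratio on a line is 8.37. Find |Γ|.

|Γ| ≈ 0.787

|Γ| = (S − 1)/(S + 1) = (8.37 − 1)/(8.37 + 1) = 7.37/9.37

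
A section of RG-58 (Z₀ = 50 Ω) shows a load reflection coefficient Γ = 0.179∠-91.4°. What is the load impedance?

Z_L = Z_0·(1 + Γ)/(1 − Γ) = 50·(0.996 − j0.179)/(1 + j0.179)

Z_L ≈ 46.5 − j17.2 Ω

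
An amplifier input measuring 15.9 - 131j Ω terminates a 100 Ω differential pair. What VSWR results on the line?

VSWR ≈ 17.2

Γ = (Z_L − Z_0)/(Z_L + Z_0) = (-84.1 − j131)/(115.9 − j131)
|Γ| = 156/175 = 0.89
VSWR = (1 + |Γ|)/(1 − |Γ|) = 1.89/0.11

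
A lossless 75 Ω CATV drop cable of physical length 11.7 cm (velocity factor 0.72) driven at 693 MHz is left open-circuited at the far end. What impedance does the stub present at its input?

Z_in ≈ +j75.4 Ω

λ = v/f = 0.72·c / 693 MHz = 0.312 m
βl = 2π·l/λ = 2π × 0.375 = 135°
tan(βl) = -0.995
For an open-circuited stub, Z_in = −jZ_0·cot(βl) = −jZ_0/tan(βl)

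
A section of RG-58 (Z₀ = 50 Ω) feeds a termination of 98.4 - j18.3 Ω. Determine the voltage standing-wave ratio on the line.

VSWR ≈ 2.06

Γ = (Z_L − Z_0)/(Z_L + Z_0) = (48.4 − j18.3)/(148.4 − j18.3)
|Γ| = 51.7/150 = 0.346
VSWR = (1 + |Γ|)/(1 − |Γ|) = 1.35/0.654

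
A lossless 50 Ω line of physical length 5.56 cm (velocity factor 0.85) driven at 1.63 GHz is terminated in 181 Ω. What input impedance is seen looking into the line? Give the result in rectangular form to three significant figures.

Z_in ≈ 21.2 + j34.4 Ω

λ = v/f = 0.85·c / 1.63 GHz = 0.156 m
βl = 2π·l/λ = 2π × 0.355 = 128°
tan(βl) = tan(128°) = -1.28
Z_in = Z_0·(Z_L + jZ_0·tanβl)/(Z_0 + jZ_L·tanβl)
     = 50·(181 − j64.1)/(50 − j232)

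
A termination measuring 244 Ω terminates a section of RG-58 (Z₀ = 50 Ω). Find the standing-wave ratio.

For a purely resistive load, VSWR = R_L/Z_0 or Z_0/R_L (whichever > 1) = 244/50

VSWR ≈ 4.88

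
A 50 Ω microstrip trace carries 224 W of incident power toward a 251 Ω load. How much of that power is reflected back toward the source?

Γ = (251 − 50)/(251 + 50) = 0.668
|Γ|² = 0.446
P_refl = |Γ|²·P_inc = 99.9 W, P_del = (1 − |Γ|²)·P_inc = 124 W

P_reflected ≈ 99.9 W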